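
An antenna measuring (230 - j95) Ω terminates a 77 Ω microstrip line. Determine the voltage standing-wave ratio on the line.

VSWR ≈ 3.55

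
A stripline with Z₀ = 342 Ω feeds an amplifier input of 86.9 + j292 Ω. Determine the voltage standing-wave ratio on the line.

VSWR ≈ 6.91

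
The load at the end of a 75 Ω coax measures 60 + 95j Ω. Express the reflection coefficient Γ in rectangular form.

Γ = (Z_L − Z_0)/(Z_L + Z_0) = (-15 + j95)/(135 + j95)

Γ ≈ 0.257 + j0.523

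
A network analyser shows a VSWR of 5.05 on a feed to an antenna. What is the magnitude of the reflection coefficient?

|Γ| ≈ 0.669

|Γ| = (S − 1)/(S + 1) = (5.05 − 1)/(5.05 + 1) = 4.05/6.05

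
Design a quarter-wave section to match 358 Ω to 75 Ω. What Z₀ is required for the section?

Z_qwt = √(Z_0·R_L) = √(75 × 358) = √26850

Z_qwt ≈ 164 Ω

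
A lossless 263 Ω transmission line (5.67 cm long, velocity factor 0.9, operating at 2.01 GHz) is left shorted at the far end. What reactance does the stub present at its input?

λ = v/f = 0.9·c / 2.01 GHz = 0.134 m
βl = 2π·l/λ = 2π × 0.422 = 152°
tan(βl) = -0.533
For a shorted stub, Z_in = jZ_0·tan(βl)

X_in ≈ -140 Ω (capacitive)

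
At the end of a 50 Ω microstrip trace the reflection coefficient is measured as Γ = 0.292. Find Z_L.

Z_L = Z_0·(1 + Γ)/(1 − Γ) = 50·(1.29)/(0.708)

Z_L ≈ 91.2 Ω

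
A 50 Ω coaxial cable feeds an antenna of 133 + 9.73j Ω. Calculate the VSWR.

VSWR ≈ 2.68

Γ = (Z_L − Z_0)/(Z_L + Z_0) = (83 + j9.73)/(183 + j9.73)
|Γ| = 83.6/183 = 0.456
VSWR = (1 + |Γ|)/(1 − |Γ|) = 1.46/0.544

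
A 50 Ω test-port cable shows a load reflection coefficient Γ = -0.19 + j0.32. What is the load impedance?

Z_L = Z_0·(1 + Γ)/(1 − Γ) = 50·(0.81 + j0.32)/(1.19 − j0.32)

Z_L ≈ 28.4 + j21.1 Ω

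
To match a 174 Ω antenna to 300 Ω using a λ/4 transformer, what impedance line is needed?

Z_qwt = √(Z_0·R_L) = √(300 × 174) = √52200

Z_qwt ≈ 228 Ω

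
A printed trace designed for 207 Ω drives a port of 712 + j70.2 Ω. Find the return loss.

RL ≈ 5.14 dB

Γ = (505 + j70.2)/(919 + j70.2), |Γ| = 0.553
RL = −20·log₁₀|Γ| = −20·log₁₀(0.553)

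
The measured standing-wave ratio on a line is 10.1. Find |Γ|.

|Γ| = (S − 1)/(S + 1) = (10.1 − 1)/(10.1 + 1) = 9.1/11.1

|Γ| ≈ 0.82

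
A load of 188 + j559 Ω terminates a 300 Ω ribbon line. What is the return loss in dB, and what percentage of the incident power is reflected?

Γ = (-112 + j559)/(488 + j559), |Γ| = 0.768
RL = −20·log₁₀(0.768) = 2.29 dB
P_refl/P_inc = |Γ|² = 0.59

RL ≈ 2.29 dB; 59% of incident power reflected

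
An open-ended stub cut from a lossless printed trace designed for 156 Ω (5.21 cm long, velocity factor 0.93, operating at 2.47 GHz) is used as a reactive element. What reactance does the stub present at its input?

X_in ≈ 628 Ω (inductive)

λ = v/f = 0.93·c / 2.47 GHz = 0.113 m
βl = 2π·l/λ = 2π × 0.461 = 166°
tan(βl) = -0.248
For an open-ended stub, Z_in = −jZ_0·cot(βl) = −jZ_0/tan(βl)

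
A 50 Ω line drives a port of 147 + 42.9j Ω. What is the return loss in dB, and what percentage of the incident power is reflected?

RL ≈ 5.58 dB; 27.7% of incident power reflected

Γ = (97 + j42.9)/(197 + j42.9), |Γ| = 0.526
RL = −20·log₁₀(0.526) = 5.58 dB
P_refl/P_inc = |Γ|² = 0.277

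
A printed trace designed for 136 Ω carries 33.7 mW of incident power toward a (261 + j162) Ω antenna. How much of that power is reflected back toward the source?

P_reflected ≈ 7.67 mW

|Γ| = |(125 + j162)/(397 + j162)| = 0.477
|Γ|² = 0.228
P_refl = |Γ|²·P_inc = 7.67 mW, P_del = (1 − |Γ|²)·P_inc = 26 mW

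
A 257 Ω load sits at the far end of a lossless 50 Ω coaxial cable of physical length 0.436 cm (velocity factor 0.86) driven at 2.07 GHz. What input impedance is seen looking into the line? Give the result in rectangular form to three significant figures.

λ = v/f = 0.86·c / 2.07 GHz = 0.125 m
βl = 2π·l/λ = 2π × 0.035 = 12.6°
tan(βl) = tan(12.6°) = 0.223
Z_in = Z_0·(Z_L + jZ_0·tanβl)/(Z_0 + jZ_L·tanβl)
     = 50·(257 + j11.2)/(50 + j57.4)

Z_in ≈ 116 − j122 Ω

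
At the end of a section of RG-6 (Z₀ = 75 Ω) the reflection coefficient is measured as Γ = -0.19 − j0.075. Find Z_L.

Z_L ≈ 50.6 − j7.91 Ω

Z_L = Z_0·(1 + Γ)/(1 − Γ) = 75·(0.81 − j0.075)/(1.19 + j0.075)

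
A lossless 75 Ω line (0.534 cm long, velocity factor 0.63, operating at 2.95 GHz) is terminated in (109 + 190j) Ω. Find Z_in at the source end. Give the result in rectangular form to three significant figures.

λ = v/f = 0.63·c / 2.95 GHz = 0.0641 m
βl = 2π·l/λ = 2π × 0.0833 = 30°
tan(βl) = tan(30°) = 0.577
Z_in = Z_0·(Z_L + jZ_0·tanβl)/(Z_0 + jZ_L·tanβl)
     = 75·(109 + j233)/(-34.7 + j62.9)

Z_in ≈ 158 − j217 Ω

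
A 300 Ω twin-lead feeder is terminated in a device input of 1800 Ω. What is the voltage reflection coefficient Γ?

Γ = (Z_L − Z_0)/(Z_L + Z_0) = (1800 − 300)/(1800 + 300) = 1500/2100

Γ = 0.714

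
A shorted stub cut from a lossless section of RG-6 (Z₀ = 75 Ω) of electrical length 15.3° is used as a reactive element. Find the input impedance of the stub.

tan(βl) = 0.274
For a shorted stub, Z_in = jZ_0·tan(βl)

Z_in ≈ +j20.5 Ω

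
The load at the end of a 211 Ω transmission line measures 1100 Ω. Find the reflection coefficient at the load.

Γ = 0.678

Γ = (Z_L − Z_0)/(Z_L + Z_0) = (1100 − 211)/(1100 + 211) = 889/1311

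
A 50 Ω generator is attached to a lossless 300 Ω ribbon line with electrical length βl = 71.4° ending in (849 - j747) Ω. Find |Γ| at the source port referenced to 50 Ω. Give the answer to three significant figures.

|Γ| ≈ 0.367

tan(βl) = 2.97
Z_in = Z_0·(Z_L + jZ_0·tanβl)/(Z_0 + jZ_L·tanβl) = 59.1 − j42 Ω
Γ_s = (Z_in − Z_s)/(Z_in + Z_s) = (9.08 − j42)/(109 − j42), |Γ_s| = 0.367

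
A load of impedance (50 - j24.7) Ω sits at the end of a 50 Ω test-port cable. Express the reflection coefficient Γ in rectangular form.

Γ ≈ 0.0575 − j0.233

Γ = (Z_L − Z_0)/(Z_L + Z_0) = (0 − j24.7)/(100 − j24.7)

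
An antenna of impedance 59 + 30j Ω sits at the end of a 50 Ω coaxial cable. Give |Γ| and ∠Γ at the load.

Γ = (Z_L − Z_0)/(Z_L + Z_0) = (9 + j30)/(109 + j30)
|Γ| = 31.3/113 = 0.277

Γ ≈ 0.277 ∠ 57.9°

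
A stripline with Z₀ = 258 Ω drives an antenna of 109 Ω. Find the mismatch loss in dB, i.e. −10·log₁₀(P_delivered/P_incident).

Γ = (109 − 258)/(109 + 258) = -0.406
|Γ|² = 0.165, so P_del/P_inc = 1 − |Γ|² = 0.835
ML = −10·log₁₀(1 − |Γ|²)

mismatch loss ≈ 0.782 dB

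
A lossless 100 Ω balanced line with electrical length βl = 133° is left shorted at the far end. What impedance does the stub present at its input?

Z_in ≈ −j107 Ω

tan(βl) = -1.07
For a shorted stub, Z_in = jZ_0·tan(βl)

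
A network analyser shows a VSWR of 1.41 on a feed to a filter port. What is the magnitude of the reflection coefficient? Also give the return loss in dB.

|Γ| ≈ 0.17; return loss ≈ 15.4 dB

|Γ| = (S − 1)/(S + 1) = (1.41 − 1)/(1.41 + 1) = 0.41/2.41
RL = −20·log₁₀|Γ| = −20·log₁₀(0.17)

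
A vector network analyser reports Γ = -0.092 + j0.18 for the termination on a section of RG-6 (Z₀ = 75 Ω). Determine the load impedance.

Z_L = Z_0·(1 + Γ)/(1 − Γ) = 75·(0.908 + j0.18)/(1.09 − j0.18)

Z_L ≈ 58.7 + j22 Ω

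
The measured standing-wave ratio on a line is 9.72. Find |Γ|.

|Γ| = (S − 1)/(S + 1) = (9.72 − 1)/(9.72 + 1) = 8.72/10.7

|Γ| ≈ 0.813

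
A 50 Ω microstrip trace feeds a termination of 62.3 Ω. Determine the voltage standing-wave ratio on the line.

For a purely resistive load, VSWR = R_L/Z_0 or Z_0/R_L (whichever > 1) = 62.3/50

VSWR ≈ 1.25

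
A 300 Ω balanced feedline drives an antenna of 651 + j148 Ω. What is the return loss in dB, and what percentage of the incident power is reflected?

Γ = (351 + j148)/(951 + j148), |Γ| = 0.396
RL = −20·log₁₀(0.396) = 8.05 dB
P_refl/P_inc = |Γ|² = 0.157

RL ≈ 8.05 dB; 15.7% of incident power reflected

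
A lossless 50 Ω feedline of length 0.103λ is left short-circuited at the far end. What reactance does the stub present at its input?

βl = 2π × 0.103 = 37.1°
tan(βl) = 0.756
For a short-circuited stub, Z_in = jZ_0·tan(βl)

X_in ≈ 37.8 Ω (inductive)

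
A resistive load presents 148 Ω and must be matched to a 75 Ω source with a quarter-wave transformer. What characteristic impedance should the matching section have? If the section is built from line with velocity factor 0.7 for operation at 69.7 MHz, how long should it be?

Z_qwt ≈ 105 Ω; length ≈ 75.3 cm

Z_qwt = √(Z_0·R_L) = √(75 × 148) = √11100
λ = 0.7·c/f = 3.01 m, so l = λ/4 = 0.753 m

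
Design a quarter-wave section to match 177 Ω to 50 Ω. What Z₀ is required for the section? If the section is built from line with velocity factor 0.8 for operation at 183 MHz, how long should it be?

Z_qwt ≈ 94.1 Ω; length ≈ 32.8 cm

Z_qwt = √(Z_0·R_L) = √(50 × 177) = √8850
λ = 0.8·c/f = 1.31 m, so l = λ/4 = 0.328 m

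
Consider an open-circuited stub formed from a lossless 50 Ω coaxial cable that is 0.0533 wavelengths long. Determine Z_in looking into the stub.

Z_in ≈ −j144 Ω

βl = 2π × 0.0533 = 19.2°
tan(βl) = 0.348
For an open-circuited stub, Z_in = −jZ_0·cot(βl) = −jZ_0/tan(βl)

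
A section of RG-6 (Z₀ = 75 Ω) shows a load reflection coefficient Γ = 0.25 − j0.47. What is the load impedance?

Z_L ≈ 68.6 − j90 Ω

Z_L = Z_0·(1 + Γ)/(1 − Γ) = 75·(1.25 − j0.47)/(0.75 + j0.47)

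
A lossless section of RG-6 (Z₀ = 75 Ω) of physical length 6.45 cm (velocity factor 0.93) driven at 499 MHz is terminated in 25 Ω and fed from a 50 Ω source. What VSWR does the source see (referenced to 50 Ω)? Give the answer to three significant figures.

VSWR ≈ 3.16

λ = v/f = 0.93·c / 499 MHz = 0.559 m
βl = 2π·l/λ = 2π × 0.115 = 41.5°
tan(βl) = 0.886
Z_in = Z_0·(Z_L + jZ_0·tanβl)/(Z_0 + jZ_L·tanβl) = 41 + j54.3 Ω
Γ_s = (Z_in − Z_s)/(Z_in + Z_s) = (-8.97 + j54.3)/(91 + j54.3), |Γ_s| = 0.519
VSWR = (1 + |Γ_s|)/(1 − |Γ_s|)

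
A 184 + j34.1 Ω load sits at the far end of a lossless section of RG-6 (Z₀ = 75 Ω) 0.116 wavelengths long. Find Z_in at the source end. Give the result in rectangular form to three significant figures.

βl = 2π × 0.116 = 41.8°
tan(βl) = tan(41.8°) = 0.893
Z_in = Z_0·(Z_L + jZ_0·tanβl)/(Z_0 + jZ_L·tanβl)
     = 75·(184 + j101)/(44.6 + j164)

Z_in ≈ 64.2 − j66.6 Ω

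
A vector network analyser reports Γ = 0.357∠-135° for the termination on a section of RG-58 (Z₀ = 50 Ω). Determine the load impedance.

Z_L ≈ 26.7 − j15.5 Ω

Z_L = Z_0·(1 + Γ)/(1 − Γ) = 50·(0.748 − j0.252)/(1.25 + j0.252)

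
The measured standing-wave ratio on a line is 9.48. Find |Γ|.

|Γ| ≈ 0.809

|Γ| = (S − 1)/(S + 1) = (9.48 − 1)/(9.48 + 1) = 8.48/10.5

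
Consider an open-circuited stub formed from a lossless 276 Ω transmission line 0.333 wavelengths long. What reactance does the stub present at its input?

βl = 2π × 0.333 = 120°
tan(βl) = -1.74
For an open-circuited stub, Z_in = −jZ_0·cot(βl) = −jZ_0/tan(βl)

X_in ≈ 159 Ω (inductive)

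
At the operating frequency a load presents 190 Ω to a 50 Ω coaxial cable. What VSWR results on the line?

VSWR ≈ 3.8

For a purely resistive load, VSWR = R_L/Z_0 or Z_0/R_L (whichever > 1) = 190/50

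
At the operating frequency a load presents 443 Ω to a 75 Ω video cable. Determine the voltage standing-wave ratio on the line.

VSWR ≈ 5.91

Γ = (443 − 75)/(443 + 75) = 0.71
VSWR = (1 + 0.71)/(1 − 0.71)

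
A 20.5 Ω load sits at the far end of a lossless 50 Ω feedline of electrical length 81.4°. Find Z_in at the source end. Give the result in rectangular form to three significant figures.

Z_in ≈ 110 + j32.9 Ω

tan(βl) = tan(81.4°) = 6.61
Z_in = Z_0·(Z_L + jZ_0·tanβl)/(Z_0 + jZ_L·tanβl)
     = 50·(20.5 + j331)/(50 + j136)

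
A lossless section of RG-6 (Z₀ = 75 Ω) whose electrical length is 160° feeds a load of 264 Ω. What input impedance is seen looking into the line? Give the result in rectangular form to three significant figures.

tan(βl) = tan(160°) = -0.364
Z_in = Z_0·(Z_L + jZ_0·tanβl)/(Z_0 + jZ_L·tanβl)
     = 75·(264 − j27.3)/(75 − j96.1)

Z_in ≈ 113 + j118 Ω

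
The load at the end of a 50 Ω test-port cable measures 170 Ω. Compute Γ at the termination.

Γ = 0.545

Γ = (Z_L − Z_0)/(Z_L + Z_0) = (170 − 50)/(170 + 50) = 120/220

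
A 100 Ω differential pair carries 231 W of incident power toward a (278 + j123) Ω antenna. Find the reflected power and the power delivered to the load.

|Γ| = |(178 + j123)/(378 + j123)| = 0.544
|Γ|² = 0.296
P_refl = |Γ|²·P_inc = 68.4 W, P_del = (1 − |Γ|²)·P_inc = 163 W

P_reflected ≈ 68.4 W; P_delivered ≈ 163 W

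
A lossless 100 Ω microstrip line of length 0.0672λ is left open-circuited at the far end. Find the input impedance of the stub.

Z_in ≈ −j223 Ω

βl = 2π × 0.0672 = 24.2°
tan(βl) = 0.449
For an open-circuited stub, Z_in = −jZ_0·cot(βl) = −jZ_0/tan(βl)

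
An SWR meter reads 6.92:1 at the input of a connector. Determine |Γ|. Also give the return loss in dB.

|Γ| ≈ 0.747; return loss ≈ 2.53 dB

|Γ| = (S − 1)/(S + 1) = (6.92 − 1)/(6.92 + 1) = 5.92/7.92
RL = −20·log₁₀|Γ| = −20·log₁₀(0.747)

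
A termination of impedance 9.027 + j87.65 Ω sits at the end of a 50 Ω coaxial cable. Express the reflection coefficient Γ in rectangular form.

Γ ≈ 0.471 + j0.785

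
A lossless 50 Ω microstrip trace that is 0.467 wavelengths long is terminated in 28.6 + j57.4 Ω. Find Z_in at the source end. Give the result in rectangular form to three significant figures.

Z_in ≈ 19.2 + j39.6 Ω

βl = 2π × 0.467 = 168°
tan(βl) = tan(168°) = -0.21
Z_in = Z_0·(Z_L + jZ_0·tanβl)/(Z_0 + jZ_L·tanβl)
     = 50·(28.6 + j46.9)/(62.1 − j6.02)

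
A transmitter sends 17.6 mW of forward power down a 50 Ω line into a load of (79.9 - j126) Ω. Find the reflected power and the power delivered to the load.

|Γ| = |(29.9 − j126)/(129.9 − j126)| = 0.716
|Γ|² = 0.512
P_refl = |Γ|²·P_inc = 9.01 mW, P_del = (1 − |Γ|²)·P_inc = 8.59 mW

P_reflected ≈ 9.01 mW; P_delivered ≈ 8.59 mW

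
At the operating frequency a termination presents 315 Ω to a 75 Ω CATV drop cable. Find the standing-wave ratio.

VSWR ≈ 4.2

Γ = (315 − 75)/(315 + 75) = 0.615
VSWR = (1 + 0.615)/(1 − 0.615)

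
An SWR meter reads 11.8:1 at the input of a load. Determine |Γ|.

|Γ| = (S − 1)/(S + 1) = (11.8 − 1)/(11.8 + 1) = 10.8/12.8

|Γ| ≈ 0.844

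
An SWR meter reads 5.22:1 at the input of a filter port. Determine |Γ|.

|Γ| ≈ 0.678

|Γ| = (S − 1)/(S + 1) = (5.22 − 1)/(5.22 + 1) = 4.22/6.22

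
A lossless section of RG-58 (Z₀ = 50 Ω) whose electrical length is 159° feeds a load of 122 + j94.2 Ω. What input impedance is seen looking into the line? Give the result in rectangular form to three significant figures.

tan(βl) = tan(159°) = -0.384
Z_in = Z_0·(Z_L + jZ_0·tanβl)/(Z_0 + jZ_L·tanβl)
     = 50·(122 + j75)/(86.2 − j46.8)

Z_in ≈ 36.4 + j63.3 Ω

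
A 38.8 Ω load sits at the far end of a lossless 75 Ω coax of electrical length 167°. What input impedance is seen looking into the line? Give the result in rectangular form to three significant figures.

tan(βl) = tan(167°) = -0.231
Z_in = Z_0·(Z_L + jZ_0·tanβl)/(Z_0 + jZ_L·tanβl)
     = 75·(38.8 − j17.3)/(75 − j8.96)

Z_in ≈ 40.3 − j12.5 Ω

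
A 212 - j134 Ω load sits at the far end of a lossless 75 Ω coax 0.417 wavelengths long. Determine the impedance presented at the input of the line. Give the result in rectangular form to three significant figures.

βl = 2π × 0.417 = 150°
tan(βl) = tan(150°) = -0.575
Z_in = Z_0·(Z_L + jZ_0·tanβl)/(Z_0 + jZ_L·tanβl)
     = 75·(212 − j177)/(-1.99 − j122)

Z_in ≈ 107 + j132 Ω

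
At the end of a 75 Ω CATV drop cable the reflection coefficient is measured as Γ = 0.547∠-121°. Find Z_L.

Z_L ≈ 28.2 − j37.8 Ω

Z_L = Z_0·(1 + Γ)/(1 − Γ) = 75·(0.718 − j0.469)/(1.28 + j0.469)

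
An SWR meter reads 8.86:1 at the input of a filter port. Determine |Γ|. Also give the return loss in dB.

|Γ| = (S − 1)/(S + 1) = (8.86 − 1)/(8.86 + 1) = 7.86/9.86
RL = −20·log₁₀|Γ| = −20·log₁₀(0.797)

|Γ| ≈ 0.797; return loss ≈ 1.97 dB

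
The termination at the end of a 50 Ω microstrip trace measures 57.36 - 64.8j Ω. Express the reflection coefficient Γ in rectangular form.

Γ ≈ 0.317 − j0.412

Γ = (Z_L − Z_0)/(Z_L + Z_0) = (7.36 − j64.8)/(107.4 − j64.8)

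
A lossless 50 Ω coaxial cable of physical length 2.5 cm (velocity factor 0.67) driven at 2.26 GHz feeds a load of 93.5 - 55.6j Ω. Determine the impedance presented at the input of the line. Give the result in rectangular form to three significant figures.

λ = v/f = 0.67·c / 2.26 GHz = 0.0889 m
βl = 2π·l/λ = 2π × 0.281 = 101°
tan(βl) = tan(101°) = -5.05
Z_in = Z_0·(Z_L + jZ_0·tanβl)/(Z_0 + jZ_L·tanβl)
     = 50·(93.5 − j308)/(-231 − j472)

Z_in ≈ 22.4 + j20.9 Ω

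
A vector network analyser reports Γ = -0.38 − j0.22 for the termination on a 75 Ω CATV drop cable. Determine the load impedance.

Z_L ≈ 31 − j16.9 Ω

Z_L = Z_0·(1 + Γ)/(1 − Γ) = 75·(0.62 − j0.22)/(1.38 + j0.22)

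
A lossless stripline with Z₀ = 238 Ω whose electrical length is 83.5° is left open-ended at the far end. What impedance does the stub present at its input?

Z_in ≈ −j27.1 Ω

tan(βl) = 8.78
For an open-ended stub, Z_in = −jZ_0·cot(βl) = −jZ_0/tan(βl)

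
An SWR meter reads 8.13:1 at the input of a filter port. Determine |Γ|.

|Γ| ≈ 0.781

|Γ| = (S − 1)/(S + 1) = (8.13 − 1)/(8.13 + 1) = 7.13/9.13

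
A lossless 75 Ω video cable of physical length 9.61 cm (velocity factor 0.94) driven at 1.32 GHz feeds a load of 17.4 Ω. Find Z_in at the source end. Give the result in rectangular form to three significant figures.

λ = v/f = 0.94·c / 1.32 GHz = 0.214 m
βl = 2π·l/λ = 2π × 0.45 = 162°
tan(βl) = tan(162°) = -0.326
Z_in = Z_0·(Z_L + jZ_0·tanβl)/(Z_0 + jZ_L·tanβl)
     = 75·(17.4 − j24.5)/(75 − j5.67)

Z_in ≈ 19.1 − j23 Ω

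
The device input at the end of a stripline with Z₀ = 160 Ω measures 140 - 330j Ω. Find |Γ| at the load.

|Γ| ≈ 0.741

Γ = (Z_L − Z_0)/(Z_L + Z_0) = (-20 − j330)/(300 − j330)
|Γ| = 331/446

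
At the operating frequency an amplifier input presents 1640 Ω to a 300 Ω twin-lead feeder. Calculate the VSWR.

For a purely resistive load, VSWR = R_L/Z_0 or Z_0/R_L (whichever > 1) = 1640/300

VSWR ≈ 5.47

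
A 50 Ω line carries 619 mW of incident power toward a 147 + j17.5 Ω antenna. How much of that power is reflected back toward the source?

|Γ| = |(97 + j17.5)/(197 + j17.5)| = 0.498
|Γ|² = 0.248
P_refl = |Γ|²·P_inc = 154 mW, P_del = (1 − |Γ|²)·P_inc = 465 mW

P_reflected ≈ 154 mW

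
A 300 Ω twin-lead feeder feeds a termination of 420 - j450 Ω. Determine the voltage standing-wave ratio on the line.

VSWR ≈ 3.43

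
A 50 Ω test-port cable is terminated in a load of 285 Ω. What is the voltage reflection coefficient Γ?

Γ = 0.701

Γ = (Z_L − Z_0)/(Z_L + Z_0) = (285 − 50)/(285 + 50) = 235/335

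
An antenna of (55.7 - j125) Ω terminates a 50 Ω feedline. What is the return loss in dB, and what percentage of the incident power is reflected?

RL ≈ 2.33 dB; 58.4% of incident power reflected

Γ = (5.7 − j125)/(105.7 − j125), |Γ| = 0.764
RL = −20·log₁₀(0.764) = 2.33 dB
P_refl/P_inc = |Γ|² = 0.584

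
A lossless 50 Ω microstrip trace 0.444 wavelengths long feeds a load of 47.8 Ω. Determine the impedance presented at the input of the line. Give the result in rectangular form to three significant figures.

βl = 2π × 0.444 = 160°
tan(βl) = tan(160°) = -0.367
Z_in = Z_0·(Z_L + jZ_0·tanβl)/(Z_0 + jZ_L·tanβl)
     = 50·(47.8 − j18.4)/(50 − j17.5)

Z_in ≈ 48.3 − j1.41 Ω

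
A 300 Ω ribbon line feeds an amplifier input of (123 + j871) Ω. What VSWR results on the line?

VSWR ≈ 23.4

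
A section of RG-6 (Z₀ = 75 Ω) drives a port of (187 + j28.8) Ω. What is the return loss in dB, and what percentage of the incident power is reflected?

RL ≈ 7.16 dB; 19.2% of incident power reflected

Γ = (112 + j28.8)/(262 + j28.8), |Γ| = 0.439
RL = −20·log₁₀(0.439) = 7.16 dB
P_refl/P_inc = |Γ|² = 0.192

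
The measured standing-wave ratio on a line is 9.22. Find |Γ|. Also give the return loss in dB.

|Γ| ≈ 0.804; return loss ≈ 1.89 dB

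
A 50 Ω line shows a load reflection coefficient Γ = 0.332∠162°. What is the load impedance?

Z_L = Z_0·(1 + Γ)/(1 − Γ) = 50·(0.684 + j0.103)/(1.32 − j0.103)

Z_L ≈ 25.5 + j5.89 Ω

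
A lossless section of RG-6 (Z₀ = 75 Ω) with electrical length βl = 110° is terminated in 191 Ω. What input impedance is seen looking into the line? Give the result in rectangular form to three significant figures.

tan(βl) = tan(110°) = -2.75
Z_in = Z_0·(Z_L + jZ_0·tanβl)/(Z_0 + jZ_L·tanβl)
     = 75·(191 − j206)/(75 − j525)

Z_in ≈ 32.7 + j22.6 Ω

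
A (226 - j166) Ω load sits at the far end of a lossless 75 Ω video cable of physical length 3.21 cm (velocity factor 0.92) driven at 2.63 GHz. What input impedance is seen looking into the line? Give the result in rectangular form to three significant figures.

λ = v/f = 0.92·c / 2.63 GHz = 0.105 m
βl = 2π·l/λ = 2π × 0.306 = 110°
tan(βl) = tan(110°) = -2.73
Z_in = Z_0·(Z_L + jZ_0·tanβl)/(Z_0 + jZ_L·tanβl)
     = 75·(226 − j371)/(-378 − j617)

Z_in ≈ 20.5 + j40 Ω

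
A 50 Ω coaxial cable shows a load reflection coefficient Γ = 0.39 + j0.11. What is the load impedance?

Z_L ≈ 109 + j28.6 Ω

Z_L = Z_0·(1 + Γ)/(1 − Γ) = 50·(1.39 + j0.11)/(0.61 − j0.11)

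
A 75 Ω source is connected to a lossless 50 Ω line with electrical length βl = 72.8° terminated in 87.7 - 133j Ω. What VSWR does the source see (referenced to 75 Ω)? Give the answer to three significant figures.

VSWR ≈ 9.29

tan(βl) = 3.23
Z_in = Z_0·(Z_L + jZ_0·tanβl)/(Z_0 + jZ_L·tanβl) = 8.08 − j1.8 Ω
Γ_s = (Z_in − Z_s)/(Z_in + Z_s) = (-66.9 − j1.8)/(83.1 − j1.8), |Γ_s| = 0.806
VSWR = (1 + |Γ_s|)/(1 − |Γ_s|)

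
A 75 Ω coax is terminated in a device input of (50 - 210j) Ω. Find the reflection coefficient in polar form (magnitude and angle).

Γ = (Z_L − Z_0)/(Z_L + Z_0) = (-25 − j210)/(125 − j210)
|Γ| = 211/244 = 0.865

Γ ≈ 0.865 ∠ -37.6°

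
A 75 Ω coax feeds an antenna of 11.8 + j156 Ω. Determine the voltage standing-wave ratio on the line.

Γ = (Z_L − Z_0)/(Z_L + Z_0) = (-63.2 + j156)/(86.8 + j156)
|Γ| = 168/179 = 0.943
VSWR = (1 + |Γ|)/(1 − |Γ|) = 1.94/0.0572

VSWR ≈ 34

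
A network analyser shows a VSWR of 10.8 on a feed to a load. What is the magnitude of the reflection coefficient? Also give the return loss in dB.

|Γ| = (S − 1)/(S + 1) = (10.8 − 1)/(10.8 + 1) = 9.8/11.8
RL = −20·log₁₀|Γ| = −20·log₁₀(0.831)

|Γ| ≈ 0.831; return loss ≈ 1.61 dB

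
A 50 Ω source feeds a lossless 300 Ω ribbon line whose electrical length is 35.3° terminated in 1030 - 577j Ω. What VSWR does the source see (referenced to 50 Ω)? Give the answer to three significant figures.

tan(βl) = 0.708
Z_in = Z_0·(Z_L + jZ_0·tanβl)/(Z_0 + jZ_L·tanβl) = 135 − j293 Ω
Γ_s = (Z_in − Z_s)/(Z_in + Z_s) = (84.6 − j293)/(185 − j293), |Γ_s| = 0.881
VSWR = (1 + |Γ_s|)/(1 − |Γ_s|)

VSWR ≈ 15.7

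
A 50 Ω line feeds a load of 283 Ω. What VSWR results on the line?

VSWR ≈ 5.66

For a purely resistive load, VSWR = R_L/Z_0 or Z_0/R_L (whichever > 1) = 283/50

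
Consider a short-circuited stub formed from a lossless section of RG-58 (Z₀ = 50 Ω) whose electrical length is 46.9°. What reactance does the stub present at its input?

tan(βl) = 1.07
For a short-circuited stub, Z_in = jZ_0·tan(βl)

X_in ≈ 53.4 Ω (inductive)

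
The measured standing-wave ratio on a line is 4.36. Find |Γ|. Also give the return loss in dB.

|Γ| = (S − 1)/(S + 1) = (4.36 − 1)/(4.36 + 1) = 3.36/5.36
RL = −20·log₁₀|Γ| = −20·log₁₀(0.627)

|Γ| ≈ 0.627; return loss ≈ 4.06 dB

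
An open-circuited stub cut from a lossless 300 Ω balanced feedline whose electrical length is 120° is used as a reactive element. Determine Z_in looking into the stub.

Z_in ≈ +j173 Ω

tan(βl) = -1.73
For an open-circuited stub, Z_in = −jZ_0·cot(βl) = −jZ_0/tan(βl)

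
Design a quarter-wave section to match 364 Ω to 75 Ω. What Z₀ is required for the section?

Z_qwt ≈ 165 Ω

Z_qwt = √(Z_0·R_L) = √(75 × 364) = √27300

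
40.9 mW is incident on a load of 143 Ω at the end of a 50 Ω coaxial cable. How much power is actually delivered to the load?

Γ = (143 − 50)/(143 + 50) = 0.482
|Γ|² = 0.232
P_refl = |Γ|²·P_inc = 9.5 mW, P_del = (1 − |Γ|²)·P_inc = 31.4 mW

P_delivered ≈ 31.4 mW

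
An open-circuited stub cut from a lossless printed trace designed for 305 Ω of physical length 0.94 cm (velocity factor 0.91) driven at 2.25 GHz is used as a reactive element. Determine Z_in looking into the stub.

λ = v/f = 0.91·c / 2.25 GHz = 0.121 m
βl = 2π·l/λ = 2π × 0.0775 = 27.9°
tan(βl) = 0.529
For an open-circuited stub, Z_in = −jZ_0·cot(βl) = −jZ_0/tan(βl)

Z_in ≈ −j576 Ω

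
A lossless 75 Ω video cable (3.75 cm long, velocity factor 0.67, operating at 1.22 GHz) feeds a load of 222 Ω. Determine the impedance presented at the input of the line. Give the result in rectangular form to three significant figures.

Z_in ≈ 25.8 − j9.39 Ω

λ = v/f = 0.67·c / 1.22 GHz = 0.165 m
βl = 2π·l/λ = 2π × 0.228 = 81.9°
tan(βl) = tan(81.9°) = 7.06
Z_in = Z_0·(Z_L + jZ_0·tanβl)/(Z_0 + jZ_L·tanβl)
     = 75·(222 + j530)/(75 + j1570)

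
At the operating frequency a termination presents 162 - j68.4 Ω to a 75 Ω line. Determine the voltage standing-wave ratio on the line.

Γ = (Z_L − Z_0)/(Z_L + Z_0) = (87 − j68.4)/(237 − j68.4)
|Γ| = 111/247 = 0.449
VSWR = (1 + |Γ|)/(1 − |Γ|) = 1.45/0.551

VSWR ≈ 2.63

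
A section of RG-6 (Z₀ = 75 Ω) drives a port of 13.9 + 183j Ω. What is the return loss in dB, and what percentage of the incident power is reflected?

Γ = (-61.1 + j183)/(88.9 + j183), |Γ| = 0.948
RL = −20·log₁₀(0.948) = 0.461 dB
P_refl/P_inc = |Γ|² = 0.899

RL ≈ 0.461 dB; 89.9% of incident power reflected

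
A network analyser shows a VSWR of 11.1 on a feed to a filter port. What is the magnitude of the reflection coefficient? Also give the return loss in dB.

|Γ| ≈ 0.835; return loss ≈ 1.57 dB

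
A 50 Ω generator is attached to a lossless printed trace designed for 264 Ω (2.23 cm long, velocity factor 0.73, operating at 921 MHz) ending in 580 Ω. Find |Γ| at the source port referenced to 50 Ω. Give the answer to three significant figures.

|Γ| ≈ 0.797

λ = v/f = 0.73·c / 921 MHz = 0.238 m
βl = 2π·l/λ = 2π × 0.0938 = 33.8°
tan(βl) = 0.668
Z_in = Z_0·(Z_L + jZ_0·tanβl)/(Z_0 + jZ_L·tanβl) = 266 − j214 Ω
Γ_s = (Z_in − Z_s)/(Z_in + Z_s) = (216 − j214)/(316 − j214), |Γ_s| = 0.797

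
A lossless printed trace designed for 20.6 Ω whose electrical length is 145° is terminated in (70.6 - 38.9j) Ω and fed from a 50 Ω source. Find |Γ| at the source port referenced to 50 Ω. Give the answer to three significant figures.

tan(βl) = -0.7
Z_in = Z_0·(Z_L + jZ_0·tanβl)/(Z_0 + jZ_L·tanβl) = 17.9 + j31.8 Ω
Γ_s = (Z_in − Z_s)/(Z_in + Z_s) = (-32.1 + j31.8)/(67.9 + j31.8), |Γ_s| = 0.602

|Γ| ≈ 0.602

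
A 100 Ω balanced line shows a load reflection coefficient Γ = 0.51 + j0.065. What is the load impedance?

Z_L ≈ 301 + j53.2 Ω

Z_L = Z_0·(1 + Γ)/(1 − Γ) = 100·(1.51 + j0.065)/(0.49 − j0.065)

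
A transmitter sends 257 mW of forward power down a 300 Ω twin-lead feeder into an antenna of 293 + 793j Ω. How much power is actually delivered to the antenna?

P_delivered ≈ 92.2 mW

|Γ| = |(-7 + j793)/(593 + j793)| = 0.801
|Γ|² = 0.641
P_refl = |Γ|²·P_inc = 165 mW, P_del = (1 − |Γ|²)·P_inc = 92.2 mW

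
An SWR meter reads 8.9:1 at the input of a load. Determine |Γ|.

|Γ| ≈ 0.798

|Γ| = (S − 1)/(S + 1) = (8.9 − 1)/(8.9 + 1) = 7.9/9.9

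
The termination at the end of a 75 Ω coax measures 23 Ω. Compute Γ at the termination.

Γ = -0.531

Γ = (Z_L − Z_0)/(Z_L + Z_0) = (23 − 75)/(23 + 75) = -52/98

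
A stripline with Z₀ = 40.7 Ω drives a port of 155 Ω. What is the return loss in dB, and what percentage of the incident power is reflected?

Γ = (155 − 40.7)/(155 + 40.7) = 0.584
RL = −20·log₁₀(0.584) = 4.67 dB
P_refl/P_inc = |Γ|² = 0.341

RL ≈ 4.67 dB; 34.1% of incident power reflected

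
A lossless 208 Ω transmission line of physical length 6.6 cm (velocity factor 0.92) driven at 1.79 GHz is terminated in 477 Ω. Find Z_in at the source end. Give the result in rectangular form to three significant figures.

λ = v/f = 0.92·c / 1.79 GHz = 0.154 m
βl = 2π·l/λ = 2π × 0.428 = 154°
tan(βl) = tan(154°) = -0.486
Z_in = Z_0·(Z_L + jZ_0·tanβl)/(Z_0 + jZ_L·tanβl)
     = 208·(477 − j101)/(208 − j232)

Z_in ≈ 263 + j192 Ω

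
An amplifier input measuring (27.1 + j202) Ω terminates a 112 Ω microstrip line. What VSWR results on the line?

VSWR ≈ 17.8

Γ = (Z_L − Z_0)/(Z_L + Z_0) = (-84.9 + j202)/(139.1 + j202)
|Γ| = 219/245 = 0.893
VSWR = (1 + |Γ|)/(1 − |Γ|) = 1.89/0.107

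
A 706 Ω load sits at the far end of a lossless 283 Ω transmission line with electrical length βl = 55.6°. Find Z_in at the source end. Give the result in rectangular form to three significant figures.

Z_in ≈ 155 − j151 Ω

tan(βl) = tan(55.6°) = 1.46
Z_in = Z_0·(Z_L + jZ_0·tanβl)/(Z_0 + jZ_L·tanβl)
     = 283·(706 + j413)/(283 + j1030)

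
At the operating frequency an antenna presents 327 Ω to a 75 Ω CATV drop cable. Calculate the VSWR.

Γ = (327 − 75)/(327 + 75) = 0.627
VSWR = (1 + 0.627)/(1 − 0.627)

VSWR ≈ 4.36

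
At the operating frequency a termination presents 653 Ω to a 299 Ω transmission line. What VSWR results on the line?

VSWR ≈ 2.18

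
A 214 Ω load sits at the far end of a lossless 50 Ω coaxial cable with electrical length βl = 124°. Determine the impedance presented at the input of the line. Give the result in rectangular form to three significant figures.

tan(βl) = tan(124°) = -1.48
Z_in = Z_0·(Z_L + jZ_0·tanβl)/(Z_0 + jZ_L·tanβl)
     = 50·(214 − j74.1)/(50 − j317)

Z_in ≈ 16.6 + j31.1 Ω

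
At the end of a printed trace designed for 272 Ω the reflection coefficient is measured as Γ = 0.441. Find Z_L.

Z_L = Z_0·(1 + Γ)/(1 − Γ) = 272·(1.44)/(0.559)

Z_L ≈ 701 Ω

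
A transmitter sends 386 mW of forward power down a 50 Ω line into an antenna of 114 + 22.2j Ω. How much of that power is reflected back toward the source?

P_reflected ≈ 64.7 mW

|Γ| = |(64 + j22.2)/(164 + j22.2)| = 0.409
|Γ|² = 0.168
P_refl = |Γ|²·P_inc = 64.7 mW, P_del = (1 − |Γ|²)·P_inc = 321 mW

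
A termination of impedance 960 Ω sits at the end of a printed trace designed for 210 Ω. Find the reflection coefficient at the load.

Γ = 0.641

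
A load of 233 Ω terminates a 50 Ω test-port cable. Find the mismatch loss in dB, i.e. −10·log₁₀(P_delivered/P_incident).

Γ = (233 − 50)/(233 + 50) = 0.647
|Γ|² = 0.418, so P_del/P_inc = 1 − |Γ|² = 0.582
ML = −10·log₁₀(1 − |Γ|²)

mismatch loss ≈ 2.35 dB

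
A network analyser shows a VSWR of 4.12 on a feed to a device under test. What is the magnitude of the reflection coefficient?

|Γ| ≈ 0.609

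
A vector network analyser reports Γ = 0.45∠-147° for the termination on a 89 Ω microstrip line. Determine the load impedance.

Z_L = Z_0·(1 + Γ)/(1 − Γ) = 89·(0.623 − j0.245)/(1.38 + j0.245)

Z_L ≈ 36.3 − j22.3 Ω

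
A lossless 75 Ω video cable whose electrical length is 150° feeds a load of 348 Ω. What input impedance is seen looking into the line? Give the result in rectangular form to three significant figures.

Z_in ≈ 56.7 + j109 Ω

tan(βl) = tan(150°) = -0.577
Z_in = Z_0·(Z_L + jZ_0·tanβl)/(Z_0 + jZ_L·tanβl)
     = 75·(348 − j43.3)/(75 − j201)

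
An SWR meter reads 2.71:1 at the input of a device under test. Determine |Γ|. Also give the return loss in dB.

|Γ| = (S − 1)/(S + 1) = (2.71 − 1)/(2.71 + 1) = 1.71/3.71
RL = −20·log₁₀|Γ| = −20·log₁₀(0.461)

|Γ| ≈ 0.461; return loss ≈ 6.73 dB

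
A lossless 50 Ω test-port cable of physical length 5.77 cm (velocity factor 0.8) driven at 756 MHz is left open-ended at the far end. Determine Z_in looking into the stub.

Z_in ≈ −j22.9 Ω

λ = v/f = 0.8·c / 756 MHz = 0.317 m
βl = 2π·l/λ = 2π × 0.182 = 65.4°
tan(βl) = 2.19
For an open-ended stub, Z_in = −jZ_0·cot(βl) = −jZ_0/tan(βl)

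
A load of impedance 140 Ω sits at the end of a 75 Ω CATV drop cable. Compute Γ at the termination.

Γ = (Z_L − Z_0)/(Z_L + Z_0) = (140 − 75)/(140 + 75) = 65/215

Γ = 0.302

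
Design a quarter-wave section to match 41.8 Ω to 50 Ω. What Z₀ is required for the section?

Z_qwt ≈ 45.7 Ω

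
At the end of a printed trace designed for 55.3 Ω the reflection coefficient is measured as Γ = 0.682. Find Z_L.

Z_L ≈ 292 Ω

Z_L = Z_0·(1 + Γ)/(1 − Γ) = 55.3·(1.68)/(0.318)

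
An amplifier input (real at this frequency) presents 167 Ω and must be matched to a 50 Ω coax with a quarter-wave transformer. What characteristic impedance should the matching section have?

Z_qwt ≈ 91.4 Ω

Z_qwt = √(Z_0·R_L) = √(50 × 167) = √8350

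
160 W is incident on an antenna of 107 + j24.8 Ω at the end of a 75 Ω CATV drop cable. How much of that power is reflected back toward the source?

|Γ| = |(32 + j24.8)/(182 + j24.8)| = 0.22
|Γ|² = 0.0486
P_refl = |Γ|²·P_inc = 7.77 W, P_del = (1 − |Γ|²)·P_inc = 152 W

P_reflected ≈ 7.77 W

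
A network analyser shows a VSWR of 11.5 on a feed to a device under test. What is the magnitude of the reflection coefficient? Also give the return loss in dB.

|Γ| ≈ 0.84; return loss ≈ 1.51 dB

|Γ| = (S − 1)/(S + 1) = (11.5 − 1)/(11.5 + 1) = 10.5/12.5
RL = −20·log₁₀|Γ| = −20·log₁₀(0.84)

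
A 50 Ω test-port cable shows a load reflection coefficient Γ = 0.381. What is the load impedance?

Z_L ≈ 112 Ω

Z_L = Z_0·(1 + Γ)/(1 − Γ) = 50·(1.38)/(0.619)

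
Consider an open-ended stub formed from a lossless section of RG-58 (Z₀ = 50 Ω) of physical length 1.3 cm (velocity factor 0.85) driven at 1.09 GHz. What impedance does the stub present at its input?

λ = v/f = 0.85·c / 1.09 GHz = 0.234 m
βl = 2π·l/λ = 2π × 0.0556 = 20°
tan(βl) = 0.364
For an open-ended stub, Z_in = −jZ_0·cot(βl) = −jZ_0/tan(βl)

Z_in ≈ −j137 Ω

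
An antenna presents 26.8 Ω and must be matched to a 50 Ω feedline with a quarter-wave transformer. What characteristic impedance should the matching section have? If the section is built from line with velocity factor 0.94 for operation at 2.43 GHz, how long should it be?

Z_qwt = √(Z_0·R_L) = √(50 × 26.8) = √1340
λ = 0.94·c/f = 0.116 m, so l = λ/4 = 0.029 m

Z_qwt ≈ 36.6 Ω; length ≈ 2.9 cm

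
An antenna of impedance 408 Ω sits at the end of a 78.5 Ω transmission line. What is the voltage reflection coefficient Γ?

Γ = 0.677

Γ = (Z_L − Z_0)/(Z_L + Z_0) = (408 − 78.5)/(408 + 78.5) = 329.5/486.5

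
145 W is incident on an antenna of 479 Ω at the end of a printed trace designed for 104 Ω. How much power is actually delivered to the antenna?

Γ = (479 − 104)/(479 + 104) = 0.643
|Γ|² = 0.414
P_refl = |Γ|²·P_inc = 60 W, P_del = (1 − |Γ|²)·P_inc = 85 W

P_delivered ≈ 85 W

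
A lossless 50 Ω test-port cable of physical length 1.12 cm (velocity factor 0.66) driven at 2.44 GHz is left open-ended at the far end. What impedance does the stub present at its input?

Z_in ≈ −j42.4 Ω

λ = v/f = 0.66·c / 2.44 GHz = 0.0811 m
βl = 2π·l/λ = 2π × 0.138 = 49.7°
tan(βl) = 1.18
For an open-ended stub, Z_in = −jZ_0·cot(βl) = −jZ_0/tan(βl)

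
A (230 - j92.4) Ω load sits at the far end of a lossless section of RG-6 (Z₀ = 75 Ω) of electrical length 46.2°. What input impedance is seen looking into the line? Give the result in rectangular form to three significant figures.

tan(βl) = tan(46.2°) = 1.04
Z_in = Z_0·(Z_L + jZ_0·tanβl)/(Z_0 + jZ_L·tanβl)
     = 75·(230 − j14.2)/(171 + j240)

Z_in ≈ 31.1 − j49.7 Ω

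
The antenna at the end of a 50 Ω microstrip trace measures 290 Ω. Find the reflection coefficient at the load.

Γ = (Z_L − Z_0)/(Z_L + Z_0) = (290 − 50)/(290 + 50) = 240/340

Γ = 0.706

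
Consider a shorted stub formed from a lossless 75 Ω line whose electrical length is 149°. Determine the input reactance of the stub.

X_in ≈ -45.1 Ω (capacitive)

tan(βl) = -0.601
For a shorted stub, Z_in = jZ_0·tan(βl)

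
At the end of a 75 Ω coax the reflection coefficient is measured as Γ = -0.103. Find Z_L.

Z_L ≈ 61 Ω

Z_L = Z_0·(1 + Γ)/(1 − Γ) = 75·(0.897)/(1.1)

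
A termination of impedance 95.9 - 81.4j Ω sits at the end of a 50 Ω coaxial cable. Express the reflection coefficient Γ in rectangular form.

Γ ≈ 0.477 − j0.292

Γ = (Z_L − Z_0)/(Z_L + Z_0) = (45.9 − j81.4)/(145.9 − j81.4)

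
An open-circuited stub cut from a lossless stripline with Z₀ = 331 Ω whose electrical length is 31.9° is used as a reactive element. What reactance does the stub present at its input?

X_in ≈ -532 Ω (capacitive)

tan(βl) = 0.622
For an open-circuited stub, Z_in = −jZ_0·cot(βl) = −jZ_0/tan(βl)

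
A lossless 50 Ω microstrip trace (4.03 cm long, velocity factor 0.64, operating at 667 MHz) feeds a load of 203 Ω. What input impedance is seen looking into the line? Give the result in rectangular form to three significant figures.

Z_in ≈ 19.9 − j37.3 Ω

λ = v/f = 0.64·c / 667 MHz = 0.288 m
βl = 2π·l/λ = 2π × 0.14 = 50.4°
tan(βl) = tan(50.4°) = 1.21
Z_in = Z_0·(Z_L + jZ_0·tanβl)/(Z_0 + jZ_L·tanβl)
     = 50·(203 + j60.4)/(50 + j245)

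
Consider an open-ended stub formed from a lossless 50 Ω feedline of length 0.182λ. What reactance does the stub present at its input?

βl = 2π × 0.182 = 65.5°
tan(βl) = 2.2
For an open-ended stub, Z_in = −jZ_0·cot(βl) = −jZ_0/tan(βl)

X_in ≈ -22.8 Ω (capacitive)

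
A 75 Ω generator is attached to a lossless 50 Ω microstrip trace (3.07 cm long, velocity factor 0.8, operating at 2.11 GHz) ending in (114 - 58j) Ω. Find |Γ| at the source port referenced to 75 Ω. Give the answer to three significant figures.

λ = v/f = 0.8·c / 2.11 GHz = 0.114 m
βl = 2π·l/λ = 2π × 0.27 = 97.2°
tan(βl) = -7.95
Z_in = Z_0·(Z_L + jZ_0·tanβl)/(Z_0 + jZ_L·tanβl) = 18.5 + j14.7 Ω
Γ_s = (Z_in − Z_s)/(Z_in + Z_s) = (-56.5 + j14.7)/(93.5 + j14.7), |Γ_s| = 0.617

|Γ| ≈ 0.617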